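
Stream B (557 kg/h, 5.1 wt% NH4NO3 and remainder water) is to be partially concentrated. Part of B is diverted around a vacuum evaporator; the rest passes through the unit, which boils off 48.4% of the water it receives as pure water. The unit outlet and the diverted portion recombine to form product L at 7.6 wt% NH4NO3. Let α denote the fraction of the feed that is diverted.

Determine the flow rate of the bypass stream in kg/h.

158.1 kg/h

All 557×0.051 = 28.407 kg/h of NH4NO3 reaches L, so L = 28.407/0.076 = 373.78 kg/h and vapour = 183.22 kg/h.
The evaporator receives (1−α)·557 of feed at 0.949 water and removes 0.484 of that water:
0.484×0.949×(1−α)×557 = 183.22
(1−α) = 183.22/255.84 = 0.7162;  α = 0.2838.
Bypass flow = 0.2838×557 = 158.09 kg/h.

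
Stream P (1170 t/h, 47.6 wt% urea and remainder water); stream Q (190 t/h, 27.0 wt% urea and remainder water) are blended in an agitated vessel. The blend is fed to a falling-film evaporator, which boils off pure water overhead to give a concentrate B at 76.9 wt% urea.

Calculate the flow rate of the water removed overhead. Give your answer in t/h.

569.1 t/h

urea entering = 1170×0.476 + 190×0.270 = 608.22 t/h.
All urea reports to B, so B = 608.22/0.769 = 790.92 t/h.
Total feed = 1360 t/h; overhead = 1360 − 790.92 = 569.08 t/h.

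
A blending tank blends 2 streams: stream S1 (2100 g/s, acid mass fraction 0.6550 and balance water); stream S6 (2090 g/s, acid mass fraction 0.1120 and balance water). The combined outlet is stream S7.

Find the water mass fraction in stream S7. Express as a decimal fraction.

0.6159

Total flow out = 2100 + 2090 = 4190 g/s.
water in = 2100×0.345 + 2090×0.888 = 2580.4 g/s.
water mass fraction in S7 = 2580.4/4190 = 0.6159.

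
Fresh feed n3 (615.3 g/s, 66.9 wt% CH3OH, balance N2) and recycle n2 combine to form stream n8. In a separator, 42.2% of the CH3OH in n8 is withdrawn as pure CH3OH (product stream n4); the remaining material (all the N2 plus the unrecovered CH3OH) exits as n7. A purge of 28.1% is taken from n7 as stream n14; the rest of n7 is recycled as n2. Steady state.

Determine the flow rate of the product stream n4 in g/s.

297.2 g/s

CH3OH in n8: m_A = 615.3×0.669 + (1−0.281)·(1−0.422)·m_A, so m_A = 411.64/0.5844 = 704.35 g/s.
Product n4 = 0.422×704.35 = 297.24 g/s.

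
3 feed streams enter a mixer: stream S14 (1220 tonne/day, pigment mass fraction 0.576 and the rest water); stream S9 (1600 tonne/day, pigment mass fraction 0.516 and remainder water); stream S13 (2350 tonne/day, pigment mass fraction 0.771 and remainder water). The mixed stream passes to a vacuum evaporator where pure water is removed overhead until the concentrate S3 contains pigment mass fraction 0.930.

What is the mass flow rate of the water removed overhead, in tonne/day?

1578 tonne/day

pigment entering = 1220×0.576 + 1600×0.516 + 2350×0.771 = 3340.2 tonne/day.
All pigment reports to S3, so S3 = 3340.2/0.930 = 3591.6 tonne/day.
Total feed = 5170 tonne/day; overhead = 5170 − 3591.6 = 1578.4 tonne/day.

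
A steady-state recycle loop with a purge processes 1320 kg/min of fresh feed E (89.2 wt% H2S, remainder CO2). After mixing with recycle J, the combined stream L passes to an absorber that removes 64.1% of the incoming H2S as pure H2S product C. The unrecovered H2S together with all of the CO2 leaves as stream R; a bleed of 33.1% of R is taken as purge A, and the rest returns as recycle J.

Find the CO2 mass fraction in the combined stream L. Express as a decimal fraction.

0.2175

CO2 enters only via E and leaves only via the purge: 1320×0.108 = 0.331×(CO2 in R), and the absorber passes all CO2, so CO2 in L = CO2 in R = 430.69 kg/min.
H2S in L: m_A = 1320×0.892 + (1−0.331)·(1−0.641)·m_A, so m_A = 1177.4/0.7598 = 1549.6 kg/min.
L = 1549.6 + 430.69 = 1980.3 kg/min.
CO2 fraction in L = 430.69/1980.3 = 0.2175.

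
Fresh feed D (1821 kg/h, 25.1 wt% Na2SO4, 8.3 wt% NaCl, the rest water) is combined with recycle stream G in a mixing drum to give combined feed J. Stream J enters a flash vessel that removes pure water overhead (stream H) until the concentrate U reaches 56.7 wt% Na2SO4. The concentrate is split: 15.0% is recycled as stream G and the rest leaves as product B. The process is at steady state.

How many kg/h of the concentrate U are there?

Overall Na2SO4 balance (none leaves overhead): Na2SO4 in fresh feed = Na2SO4 in product, i.e. 1821×0.251 = (1−0.150)·U·0.567.
U = 457.07/(0.567×0.850) = 948.38 kg/h.

948.4 kg/h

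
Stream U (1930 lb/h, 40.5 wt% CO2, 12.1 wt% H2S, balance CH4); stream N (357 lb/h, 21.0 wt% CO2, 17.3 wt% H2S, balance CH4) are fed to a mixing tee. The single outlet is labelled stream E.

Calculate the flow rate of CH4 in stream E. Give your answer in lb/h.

1135 lb/h

CH4 out = CH4 in = 1930×0.474 + 357×0.617 = 1135.1 lb/h.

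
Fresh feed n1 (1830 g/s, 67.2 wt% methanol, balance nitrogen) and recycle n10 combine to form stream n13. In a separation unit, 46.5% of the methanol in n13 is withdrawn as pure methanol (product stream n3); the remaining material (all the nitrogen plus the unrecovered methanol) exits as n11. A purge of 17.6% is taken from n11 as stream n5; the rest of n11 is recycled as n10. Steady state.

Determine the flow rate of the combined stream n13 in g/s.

nitrogen enters only via n1 and leaves only via the purge: 1830×0.328 = 0.176×(nitrogen in n11), and the separation unit passes all nitrogen, so nitrogen in n13 = nitrogen in n11 = 3410.5 g/s.
methanol in n13: m_A = 1830×0.672 + (1−0.176)·(1−0.465)·m_A, so m_A = 1229.8/0.5592 = 2199.3 g/s.
n13 = 2199.3 + 3410.5 = 5609.8 g/s.

5610 g/s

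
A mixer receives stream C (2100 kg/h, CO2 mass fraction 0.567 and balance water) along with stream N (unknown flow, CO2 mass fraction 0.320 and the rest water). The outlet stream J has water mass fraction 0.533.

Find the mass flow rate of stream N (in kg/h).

Let N be the unknown flow. Total out = 2100 + N.
water balance: 909.3 + 0.680·N = 0.533·(2100 + N)
(0.680 − 0.533)·N = 0.533×2100 − 909.3 = 210
N = 210 / 0.147 = 1428.6 kg/h

1429 kg/h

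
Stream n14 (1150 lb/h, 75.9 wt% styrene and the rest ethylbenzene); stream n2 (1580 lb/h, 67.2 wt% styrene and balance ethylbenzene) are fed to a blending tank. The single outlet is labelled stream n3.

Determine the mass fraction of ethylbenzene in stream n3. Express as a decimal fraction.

0.2914

Total flow out = 1150 + 1580 = 2730 lb/h.
ethylbenzene in = 1150×0.241 + 1580×0.328 = 795.39 lb/h.
ethylbenzene mass fraction in n3 = 795.39/2730 = 0.2914.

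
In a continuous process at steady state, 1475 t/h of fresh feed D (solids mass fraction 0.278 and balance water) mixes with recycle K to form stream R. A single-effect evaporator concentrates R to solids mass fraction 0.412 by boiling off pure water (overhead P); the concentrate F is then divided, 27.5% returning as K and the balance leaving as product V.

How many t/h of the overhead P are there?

479.7 t/h

Overall solids balance (none leaves overhead): solids in fresh feed = solids in product, i.e. 1475×0.278 = (1−0.275)·F·0.412.
F = 410.05/(0.412×0.725) = 1372.8 t/h.
Recycle K = 0.275×1372.8 = 377.52 t/h.
Combined feed R = 1475 + 377.52 = 1852.5 t/h.
Overhead P = R − F = 1852.5 − 1372.8 = 479.73 t/h.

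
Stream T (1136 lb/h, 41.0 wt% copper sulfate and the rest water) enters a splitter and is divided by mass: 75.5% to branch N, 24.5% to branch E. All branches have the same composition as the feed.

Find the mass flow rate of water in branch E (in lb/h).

164.2 lb/h

Branch E total = 0.245×1136 = 278.32 lb/h.
water in E = 0.590×278.32 = 164.21 lb/h.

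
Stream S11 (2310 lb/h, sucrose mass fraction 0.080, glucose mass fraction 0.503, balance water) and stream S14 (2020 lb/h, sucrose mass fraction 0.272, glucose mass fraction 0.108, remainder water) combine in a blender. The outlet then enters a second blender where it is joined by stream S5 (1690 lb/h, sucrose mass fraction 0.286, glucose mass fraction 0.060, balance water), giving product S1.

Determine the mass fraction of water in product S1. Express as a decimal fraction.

0.552

Overall, product flow = 6020 lb/h.
water in = 2310×0.417 + 2020×0.620 + 1690×0.654 = 3320.9 lb/h.
water fraction in S1 = 0.552.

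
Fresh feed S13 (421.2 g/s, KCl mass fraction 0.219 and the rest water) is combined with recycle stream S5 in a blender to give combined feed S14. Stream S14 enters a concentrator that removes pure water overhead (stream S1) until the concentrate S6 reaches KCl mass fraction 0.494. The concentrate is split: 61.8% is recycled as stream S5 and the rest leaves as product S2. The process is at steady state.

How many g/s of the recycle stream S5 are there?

302.1 g/s

Overall KCl balance (none leaves overhead): KCl in fresh feed = KCl in product, i.e. 421.2×0.219 = (1−0.618)·S6·0.494.
S6 = 92.243/(0.494×0.382) = 488.81 g/s.
Recycle S5 = 0.618×488.81 = 302.09 g/s.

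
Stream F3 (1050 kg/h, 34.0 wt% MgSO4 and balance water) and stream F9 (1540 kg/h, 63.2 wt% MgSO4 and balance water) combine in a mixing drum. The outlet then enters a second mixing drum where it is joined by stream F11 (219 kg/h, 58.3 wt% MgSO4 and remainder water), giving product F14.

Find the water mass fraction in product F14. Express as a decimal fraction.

0.4810

Overall, product flow = 2809 kg/h.
water in = 1050×0.660 + 1540×0.368 + 219×0.417 = 1351 kg/h.
water fraction in F14 = 0.4810.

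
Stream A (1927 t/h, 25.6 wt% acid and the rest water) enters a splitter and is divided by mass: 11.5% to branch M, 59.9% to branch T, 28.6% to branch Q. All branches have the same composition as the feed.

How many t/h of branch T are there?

1154 t/h

Branch T flow = 0.599×1927 = 1154.3 t/h.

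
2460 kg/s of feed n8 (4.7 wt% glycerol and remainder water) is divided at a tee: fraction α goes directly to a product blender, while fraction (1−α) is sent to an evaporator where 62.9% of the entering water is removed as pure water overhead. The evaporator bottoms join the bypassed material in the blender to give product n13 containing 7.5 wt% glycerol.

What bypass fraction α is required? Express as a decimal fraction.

0.377

All 2460×0.047 = 115.62 kg/s of glycerol reaches n13, so n13 = 115.62/0.075 = 1541.6 kg/s and vapour = 918.4 kg/s.
The evaporator receives (1−α)·2460 of feed at 0.953 water and removes 0.629 of that water:
0.629×0.953×(1−α)×2460 = 918.4
(1−α) = 918.4/1474.6 = 0.6228;  α = 0.3772.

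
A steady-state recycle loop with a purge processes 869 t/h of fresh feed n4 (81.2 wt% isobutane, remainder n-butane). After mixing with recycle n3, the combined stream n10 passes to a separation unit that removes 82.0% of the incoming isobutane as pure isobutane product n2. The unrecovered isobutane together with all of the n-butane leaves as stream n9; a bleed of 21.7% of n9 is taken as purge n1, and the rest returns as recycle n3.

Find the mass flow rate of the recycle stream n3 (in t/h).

n-butane enters only via n4 and leaves only via the purge: 869×0.188 = 0.217×(n-butane in n9), and the separation unit passes all n-butane, so n-butane in n10 = n-butane in n9 = 752.87 t/h.
isobutane in n10: m_A = 869×0.812 + (1−0.217)·(1−0.820)·m_A, so m_A = 705.63/0.8591 = 821.4 t/h.
n9 = (1−0.820)×821.4 + 752.87 = 900.72 t/h.
Recycle n3 = (1−0.217)×900.72 = 705.26 t/h.

705.3 t/h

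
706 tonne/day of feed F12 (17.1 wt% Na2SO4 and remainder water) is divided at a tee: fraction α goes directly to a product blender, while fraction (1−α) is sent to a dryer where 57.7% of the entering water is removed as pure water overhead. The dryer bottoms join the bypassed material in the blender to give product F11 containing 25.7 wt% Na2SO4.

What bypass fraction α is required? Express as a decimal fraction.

0.300

All 706×0.171 = 120.73 tonne/day of Na2SO4 reaches F11, so F11 = 120.73/0.257 = 469.75 tonne/day and vapour = 236.25 tonne/day.
The evaporator receives (1−α)·706 of feed at 0.829 water and removes 0.577 of that water:
0.577×0.829×(1−α)×706 = 236.25
(1−α) = 236.25/337.7 = 0.6996;  α = 0.3004.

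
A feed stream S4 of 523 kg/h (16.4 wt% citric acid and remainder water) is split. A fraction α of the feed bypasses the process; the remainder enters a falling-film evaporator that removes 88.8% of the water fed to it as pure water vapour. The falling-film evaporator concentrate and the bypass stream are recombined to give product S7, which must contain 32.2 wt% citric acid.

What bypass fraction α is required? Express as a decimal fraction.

0.339

All 523×0.164 = 85.772 kg/h of citric acid reaches S7, so S7 = 85.772/0.322 = 266.37 kg/h and vapour = 256.63 kg/h.
The evaporator receives (1−α)·523 of feed at 0.836 water and removes 0.888 of that water:
0.888×0.836×(1−α)×523 = 256.63
(1−α) = 256.63/388.26 = 0.6610;  α = 0.3390.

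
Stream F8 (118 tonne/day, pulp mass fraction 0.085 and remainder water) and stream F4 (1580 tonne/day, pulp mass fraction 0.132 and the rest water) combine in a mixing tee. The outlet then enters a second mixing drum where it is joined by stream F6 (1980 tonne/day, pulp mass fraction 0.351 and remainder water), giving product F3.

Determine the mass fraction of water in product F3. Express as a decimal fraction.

0.752

Overall, product flow = 3678 tonne/day.
water in = 118×0.915 + 1580×0.868 + 1980×0.649 = 2764.4 tonne/day.
water fraction in F3 = 0.752.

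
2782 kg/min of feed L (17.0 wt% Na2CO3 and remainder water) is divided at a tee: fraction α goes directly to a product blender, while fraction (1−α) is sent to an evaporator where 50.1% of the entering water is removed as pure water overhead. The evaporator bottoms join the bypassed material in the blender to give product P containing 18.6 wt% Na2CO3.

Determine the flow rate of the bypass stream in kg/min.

All 2782×0.170 = 472.94 kg/min of Na2CO3 reaches P, so P = 472.94/0.186 = 2542.7 kg/min and vapour = 239.31 kg/min.
The evaporator receives (1−α)·2782 of feed at 0.830 water and removes 0.501 of that water:
0.501×0.830×(1−α)×2782 = 239.31
(1−α) = 239.31/1156.8 = 0.2069;  α = 0.7931.
Bypass flow = 0.7931×2782 = 2206.5 kg/min.

2206 kg/min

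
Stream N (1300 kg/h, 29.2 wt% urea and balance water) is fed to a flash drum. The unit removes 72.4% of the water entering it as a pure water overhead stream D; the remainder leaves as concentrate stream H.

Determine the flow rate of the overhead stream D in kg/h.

water entering = 1300×0.708 = 920.4 kg/h; overhead removed = 0.724×920.4 = 666.37 kg/h.

666.4 kg/h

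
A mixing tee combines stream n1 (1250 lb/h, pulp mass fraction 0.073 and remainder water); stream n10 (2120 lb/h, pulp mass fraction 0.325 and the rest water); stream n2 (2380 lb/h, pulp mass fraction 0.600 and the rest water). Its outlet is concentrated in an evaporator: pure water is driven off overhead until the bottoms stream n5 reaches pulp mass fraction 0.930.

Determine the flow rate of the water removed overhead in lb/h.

3376 lb/h

pulp entering = 1250×0.073 + 2120×0.325 + 2380×0.600 = 2208.2 lb/h.
All pulp reports to n5, so n5 = 2208.2/0.930 = 2374.5 lb/h.
Total feed = 5750 lb/h; overhead = 5750 − 2374.5 = 3375.5 lb/h.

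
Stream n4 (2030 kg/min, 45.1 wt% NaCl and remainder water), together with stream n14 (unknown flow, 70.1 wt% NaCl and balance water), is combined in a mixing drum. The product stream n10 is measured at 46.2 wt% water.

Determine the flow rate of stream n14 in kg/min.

1083 kg/min

Let n14 be the unknown flow. Total out = 2030 + n14.
water balance: 1114.5 + 0.299·n14 = 0.462·(2030 + n14)
(0.299 − 0.462)·n14 = 0.462×2030 − 1114.5 = -176.61
n14 = -176.61 / -0.163 = 1083.5 kg/min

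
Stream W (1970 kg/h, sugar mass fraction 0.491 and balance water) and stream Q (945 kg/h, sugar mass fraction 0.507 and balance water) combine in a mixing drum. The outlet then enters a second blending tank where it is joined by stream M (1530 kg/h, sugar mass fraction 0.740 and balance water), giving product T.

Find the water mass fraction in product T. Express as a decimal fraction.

0.420

Overall, product flow = 4445 kg/h.
water in = 1970×0.509 + 945×0.493 + 1530×0.260 = 1866.4 kg/h.
water fraction in T = 0.420.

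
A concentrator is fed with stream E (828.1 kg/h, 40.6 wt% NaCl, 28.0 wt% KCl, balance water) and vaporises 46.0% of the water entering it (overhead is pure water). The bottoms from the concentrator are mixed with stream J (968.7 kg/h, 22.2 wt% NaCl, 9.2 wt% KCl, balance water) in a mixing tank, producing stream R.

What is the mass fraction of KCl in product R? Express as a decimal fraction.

0.191

Vapour removed = 0.460×0.314×828.1 = 119.61 kg/h; concentrate = 708.49 kg/h.
KCl reaching the mixer = 231.87 (from concentrate) + 968.7×0.092 = 320.99 kg/h.
Product flow = 708.49 + 968.7 = 1677.2 kg/h; KCl fraction = 0.191.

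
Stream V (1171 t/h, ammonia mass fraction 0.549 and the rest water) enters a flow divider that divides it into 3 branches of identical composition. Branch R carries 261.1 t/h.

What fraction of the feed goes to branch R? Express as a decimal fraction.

Fraction to R = 261.1/1171 = 0.2230.

0.223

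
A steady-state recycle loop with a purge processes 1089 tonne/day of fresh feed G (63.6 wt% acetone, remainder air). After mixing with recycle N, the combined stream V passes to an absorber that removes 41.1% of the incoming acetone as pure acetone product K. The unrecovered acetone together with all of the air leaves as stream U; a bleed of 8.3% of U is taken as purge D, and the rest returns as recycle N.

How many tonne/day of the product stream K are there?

619 tonne/day

acetone in V: m_A = 1089×0.636 + (1−0.083)·(1−0.411)·m_A, so m_A = 692.6/0.4599 = 1506 tonne/day.
Product K = 0.411×1506 = 618.98 tonne/day.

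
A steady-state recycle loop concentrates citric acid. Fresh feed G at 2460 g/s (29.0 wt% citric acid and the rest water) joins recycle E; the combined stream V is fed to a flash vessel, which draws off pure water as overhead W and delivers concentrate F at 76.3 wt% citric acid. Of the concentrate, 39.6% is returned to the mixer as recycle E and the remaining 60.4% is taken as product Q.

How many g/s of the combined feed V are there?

3073 g/s

Overall citric acid balance (none leaves overhead): citric acid in fresh feed = citric acid in product, i.e. 2460×0.290 = (1−0.396)·F·0.763.
F = 713.4/(0.763×0.604) = 1548 g/s.
Recycle E = 0.396×1548 = 613.01 g/s.
Combined feed V = 2460 + 613.01 = 3073 g/s.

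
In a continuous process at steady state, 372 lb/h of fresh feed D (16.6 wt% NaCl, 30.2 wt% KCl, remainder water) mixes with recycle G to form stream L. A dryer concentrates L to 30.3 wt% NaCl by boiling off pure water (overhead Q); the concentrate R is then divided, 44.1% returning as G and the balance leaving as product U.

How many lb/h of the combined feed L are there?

Overall NaCl balance (none leaves overhead): NaCl in fresh feed = NaCl in product, i.e. 372×0.166 = (1−0.441)·R·0.303.
R = 61.752/(0.303×0.559) = 364.58 lb/h.
Recycle G = 0.441×364.58 = 160.78 lb/h.
Combined feed L = 372 + 160.78 = 532.78 lb/h.

532.8 lb/h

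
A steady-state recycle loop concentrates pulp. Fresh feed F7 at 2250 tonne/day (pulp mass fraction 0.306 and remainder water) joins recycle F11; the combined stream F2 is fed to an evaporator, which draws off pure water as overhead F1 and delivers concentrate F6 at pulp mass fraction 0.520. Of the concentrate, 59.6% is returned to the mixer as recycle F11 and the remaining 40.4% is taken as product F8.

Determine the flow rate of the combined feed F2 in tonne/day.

4203 tonne/day

Overall pulp balance (none leaves overhead): pulp in fresh feed = pulp in product, i.e. 2250×0.306 = (1−0.596)·F6·0.520.
F6 = 688.5/(0.520×0.404) = 3277.3 tonne/day.
Recycle F11 = 0.596×3277.3 = 1953.3 tonne/day.
Combined feed F2 = 2250 + 1953.3 = 4203.3 tonne/day.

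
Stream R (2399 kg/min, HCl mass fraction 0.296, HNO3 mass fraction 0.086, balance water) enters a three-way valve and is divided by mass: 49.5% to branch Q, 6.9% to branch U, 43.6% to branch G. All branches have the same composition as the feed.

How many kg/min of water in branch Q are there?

733.9 kg/min

Branch Q total = 0.495×2399 = 1187.5 kg/min.
water in Q = 0.618×1187.5 = 733.88 kg/min.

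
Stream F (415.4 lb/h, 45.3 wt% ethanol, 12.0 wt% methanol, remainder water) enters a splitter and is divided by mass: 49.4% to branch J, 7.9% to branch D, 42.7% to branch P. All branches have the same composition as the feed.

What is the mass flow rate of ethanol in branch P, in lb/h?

80.35 lb/h

Branch P total = 0.427×415.4 = 177.38 lb/h.
ethanol in P = 0.453×177.38 = 80.351 lb/h.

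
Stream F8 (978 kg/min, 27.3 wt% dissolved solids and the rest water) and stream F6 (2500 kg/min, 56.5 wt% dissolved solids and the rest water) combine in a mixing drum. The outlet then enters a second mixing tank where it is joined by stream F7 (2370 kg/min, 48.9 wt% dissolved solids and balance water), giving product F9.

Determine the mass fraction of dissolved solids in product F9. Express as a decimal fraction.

Overall, product flow = 5848 kg/min.
dissolved solids in = 978×0.273 + 2500×0.565 + 2370×0.489 = 2838.4 kg/min.
dissolved solids fraction in F9 = 0.4854.

0.4854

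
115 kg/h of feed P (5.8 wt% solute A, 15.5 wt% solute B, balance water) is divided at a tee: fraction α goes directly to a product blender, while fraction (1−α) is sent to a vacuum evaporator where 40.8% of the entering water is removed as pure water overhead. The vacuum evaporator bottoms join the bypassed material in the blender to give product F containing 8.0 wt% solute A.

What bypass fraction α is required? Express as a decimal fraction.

0.144

All 115×0.058 = 6.67 kg/h of solute A reaches F, so F = 6.67/0.080 = 83.375 kg/h and vapour = 31.625 kg/h.
The evaporator receives (1−α)·115 of feed at 0.787 water and removes 0.408 of that water:
0.408×0.787×(1−α)×115 = 31.625
(1−α) = 31.625/36.926 = 0.8564;  α = 0.1436.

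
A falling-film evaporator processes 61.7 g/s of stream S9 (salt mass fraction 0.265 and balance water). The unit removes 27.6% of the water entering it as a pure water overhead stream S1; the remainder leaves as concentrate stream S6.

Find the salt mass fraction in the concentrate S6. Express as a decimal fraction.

salt is not removed: 61.7×0.265 = 16.351 g/s of salt enters S6.
water entering = 61.7×0.735 = 45.349 g/s; overhead removed = 0.276×45.349 = 12.516 g/s.
Concentrate = 61.7 − 12.516 = 49.184 g/s.
Mass fraction = 16.351/49.184 = 0.332.

0.332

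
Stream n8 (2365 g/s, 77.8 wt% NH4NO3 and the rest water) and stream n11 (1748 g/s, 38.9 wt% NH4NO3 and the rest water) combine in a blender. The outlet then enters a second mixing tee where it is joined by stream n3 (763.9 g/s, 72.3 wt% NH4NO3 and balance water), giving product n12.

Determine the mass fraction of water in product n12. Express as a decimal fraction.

Overall, product flow = 4876.9 g/s.
water in = 2365×0.222 + 1748×0.611 + 763.9×0.277 = 1804.7 g/s.
water fraction in n12 = 0.3700.

0.3700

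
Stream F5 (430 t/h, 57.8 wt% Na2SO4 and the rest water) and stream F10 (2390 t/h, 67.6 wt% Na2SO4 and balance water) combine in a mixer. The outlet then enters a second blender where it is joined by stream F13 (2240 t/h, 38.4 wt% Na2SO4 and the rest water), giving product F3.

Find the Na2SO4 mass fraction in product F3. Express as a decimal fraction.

0.538

Overall, product flow = 5060 t/h.
Na2SO4 in = 430×0.578 + 2390×0.676 + 2240×0.384 = 2724.3 t/h.
Na2SO4 fraction in F3 = 0.538.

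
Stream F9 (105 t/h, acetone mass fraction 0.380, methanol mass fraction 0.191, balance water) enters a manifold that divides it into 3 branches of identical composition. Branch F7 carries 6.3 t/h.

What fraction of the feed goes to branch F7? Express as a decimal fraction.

0.060

Fraction to F7 = 6.3/105 = 0.0600.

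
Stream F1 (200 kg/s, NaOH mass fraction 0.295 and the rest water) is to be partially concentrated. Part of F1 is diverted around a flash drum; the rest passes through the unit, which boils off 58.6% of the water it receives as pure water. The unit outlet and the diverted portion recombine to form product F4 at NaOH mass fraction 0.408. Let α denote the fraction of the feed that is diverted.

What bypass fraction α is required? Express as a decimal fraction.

0.330

All 200×0.295 = 59 kg/s of NaOH reaches F4, so F4 = 59/0.408 = 144.61 kg/s and vapour = 55.392 kg/s.
The evaporator receives (1−α)·200 of feed at 0.705 water and removes 0.586 of that water:
0.586×0.705×(1−α)×200 = 55.392
(1−α) = 55.392/82.626 = 0.6704;  α = 0.3296.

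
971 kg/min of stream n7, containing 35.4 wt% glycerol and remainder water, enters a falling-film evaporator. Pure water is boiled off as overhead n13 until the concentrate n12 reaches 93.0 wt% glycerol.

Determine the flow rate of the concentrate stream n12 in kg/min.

369.6 kg/min

glycerol is conserved: 971×0.354 = 343.73 kg/min all reports to the concentrate.
Concentrate = 343.73/(target fraction) = 369.61 kg/min.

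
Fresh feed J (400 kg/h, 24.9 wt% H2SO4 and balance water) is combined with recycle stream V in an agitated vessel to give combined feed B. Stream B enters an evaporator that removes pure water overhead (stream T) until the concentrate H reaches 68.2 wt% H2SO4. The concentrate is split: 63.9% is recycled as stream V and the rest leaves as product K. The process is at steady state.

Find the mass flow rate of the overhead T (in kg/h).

254 kg/h

Overall H2SO4 balance (none leaves overhead): H2SO4 in fresh feed = H2SO4 in product, i.e. 400×0.249 = (1−0.639)·H·0.682.
H = 99.6/(0.682×0.361) = 404.55 kg/h.
Recycle V = 0.639×404.55 = 258.5 kg/h.
Combined feed B = 400 + 258.5 = 658.5 kg/h.
Overhead T = B − H = 658.5 − 404.55 = 253.96 kg/h.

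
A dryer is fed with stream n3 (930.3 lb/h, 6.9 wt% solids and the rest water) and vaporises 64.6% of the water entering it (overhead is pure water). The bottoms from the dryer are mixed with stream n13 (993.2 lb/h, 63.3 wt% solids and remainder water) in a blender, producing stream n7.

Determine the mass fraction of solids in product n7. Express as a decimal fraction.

0.508

Vapour removed = 0.646×0.931×930.3 = 559.51 lb/h; concentrate = 370.79 lb/h.
solids reaching the mixer = 64.191 (from concentrate) + 993.2×0.633 = 692.89 lb/h.
Product flow = 370.79 + 993.2 = 1364 lb/h; solids fraction = 0.508.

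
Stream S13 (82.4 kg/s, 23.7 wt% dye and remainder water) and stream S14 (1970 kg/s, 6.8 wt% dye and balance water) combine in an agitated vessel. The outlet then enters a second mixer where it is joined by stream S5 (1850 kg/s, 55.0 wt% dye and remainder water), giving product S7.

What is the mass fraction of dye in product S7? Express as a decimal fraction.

Overall, product flow = 3902.4 kg/s.
dye in = 82.4×0.237 + 1970×0.068 + 1850×0.550 = 1171 kg/s.
dye fraction in S7 = 0.300.

0.300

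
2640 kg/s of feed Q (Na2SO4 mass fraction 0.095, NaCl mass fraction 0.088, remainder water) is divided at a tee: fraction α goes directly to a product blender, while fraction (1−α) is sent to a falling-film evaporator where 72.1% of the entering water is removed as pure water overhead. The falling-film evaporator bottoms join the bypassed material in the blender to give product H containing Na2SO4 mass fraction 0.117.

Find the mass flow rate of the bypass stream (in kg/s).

All 2640×0.095 = 250.8 kg/s of Na2SO4 reaches H, so H = 250.8/0.117 = 2143.6 kg/s and vapour = 496.41 kg/s.
The evaporator receives (1−α)·2640 of feed at 0.817 water and removes 0.721 of that water:
0.721×0.817×(1−α)×2640 = 496.41
(1−α) = 496.41/1555.1 = 0.3192;  α = 0.6808.
Bypass flow = 0.6808×2640 = 1797.3 kg/s.

1797 kg/s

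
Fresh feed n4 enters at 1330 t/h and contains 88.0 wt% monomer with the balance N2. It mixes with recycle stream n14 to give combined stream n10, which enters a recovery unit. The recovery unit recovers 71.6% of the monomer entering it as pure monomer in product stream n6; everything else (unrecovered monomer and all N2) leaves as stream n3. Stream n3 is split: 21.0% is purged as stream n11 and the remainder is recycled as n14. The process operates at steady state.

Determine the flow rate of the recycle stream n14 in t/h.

938.9 t/h

N2 enters only via n4 and leaves only via the purge: 1330×0.120 = 0.210×(N2 in n3), and the recovery unit passes all N2, so N2 in n10 = N2 in n3 = 760 t/h.
monomer in n10: m_A = 1330×0.880 + (1−0.210)·(1−0.716)·m_A, so m_A = 1170.4/0.7756 = 1508.9 t/h.
n3 = (1−0.716)×1508.9 + 760 = 1188.5 t/h.
Recycle n14 = (1−0.210)×1188.5 = 938.95 t/h.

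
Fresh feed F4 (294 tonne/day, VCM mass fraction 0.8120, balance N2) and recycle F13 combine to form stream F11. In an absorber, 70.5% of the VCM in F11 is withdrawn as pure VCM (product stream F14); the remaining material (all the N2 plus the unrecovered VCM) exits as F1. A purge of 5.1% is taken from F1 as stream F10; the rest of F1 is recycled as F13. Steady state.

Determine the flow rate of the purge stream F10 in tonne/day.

N2 enters only via F4 and leaves only via the purge: 294×0.188 = 0.051×(N2 in F1), and the absorber passes all N2, so N2 in F11 = N2 in F1 = 1083.8 tonne/day.
VCM in F11: m_A = 294×0.812 + (1−0.051)·(1−0.705)·m_A, so m_A = 238.73/0.7200 = 331.55 tonne/day.
F1 = (1−0.705)×331.55 + 1083.8 = 1181.6 tonne/day.
Purge F10 = 0.051×1181.6 = 60.26 tonne/day.

60.26 tonne/day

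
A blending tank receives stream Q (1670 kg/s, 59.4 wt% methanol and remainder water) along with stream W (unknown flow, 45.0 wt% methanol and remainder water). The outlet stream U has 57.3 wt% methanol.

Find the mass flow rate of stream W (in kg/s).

Let W be the unknown flow. Total out = 1670 + W.
methanol balance: 991.98 + 0.450·W = 0.573·(1670 + W)
(0.450 − 0.573)·W = 0.573×1670 − 991.98 = -35.07
W = -35.07 / -0.123 = 285.12 kg/s

285.1 kg/s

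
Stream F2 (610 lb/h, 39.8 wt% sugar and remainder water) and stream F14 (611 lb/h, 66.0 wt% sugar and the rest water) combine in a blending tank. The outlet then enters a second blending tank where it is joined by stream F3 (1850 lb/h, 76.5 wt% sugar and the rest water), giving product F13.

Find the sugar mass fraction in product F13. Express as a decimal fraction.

Overall, product flow = 3071 lb/h.
sugar in = 610×0.398 + 611×0.660 + 1850×0.765 = 2061.3 lb/h.
sugar fraction in F13 = 0.671.

0.671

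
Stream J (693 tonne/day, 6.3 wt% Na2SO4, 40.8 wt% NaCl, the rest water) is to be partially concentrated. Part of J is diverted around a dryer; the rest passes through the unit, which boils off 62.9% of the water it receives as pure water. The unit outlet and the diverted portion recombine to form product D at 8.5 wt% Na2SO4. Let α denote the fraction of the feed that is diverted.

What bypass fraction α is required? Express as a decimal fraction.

0.222

All 693×0.063 = 43.659 tonne/day of Na2SO4 reaches D, so D = 43.659/0.085 = 513.64 tonne/day and vapour = 179.36 tonne/day.
The evaporator receives (1−α)·693 of feed at 0.529 water and removes 0.629 of that water:
0.629×0.529×(1−α)×693 = 179.36
(1−α) = 179.36/230.59 = 0.7779;  α = 0.2221.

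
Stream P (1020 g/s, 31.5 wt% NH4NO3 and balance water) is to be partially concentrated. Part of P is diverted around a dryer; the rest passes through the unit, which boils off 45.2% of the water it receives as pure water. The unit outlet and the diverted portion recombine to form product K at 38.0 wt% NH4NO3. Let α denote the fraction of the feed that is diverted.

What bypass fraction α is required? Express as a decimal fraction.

0.448

All 1020×0.315 = 321.3 g/s of NH4NO3 reaches K, so K = 321.3/0.380 = 845.53 g/s and vapour = 174.47 g/s.
The evaporator receives (1−α)·1020 of feed at 0.685 water and removes 0.452 of that water:
0.452×0.685×(1−α)×1020 = 174.47
(1−α) = 174.47/315.81 = 0.5525;  α = 0.4475.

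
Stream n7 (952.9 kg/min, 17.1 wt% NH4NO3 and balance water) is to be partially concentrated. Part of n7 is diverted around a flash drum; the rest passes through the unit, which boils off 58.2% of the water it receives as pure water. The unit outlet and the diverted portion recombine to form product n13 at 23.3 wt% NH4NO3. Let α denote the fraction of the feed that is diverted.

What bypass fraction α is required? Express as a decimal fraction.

0.448

All 952.9×0.171 = 162.95 kg/min of NH4NO3 reaches n13, so n13 = 162.95/0.233 = 699.34 kg/min and vapour = 253.56 kg/min.
The evaporator receives (1−α)·952.9 of feed at 0.829 water and removes 0.582 of that water:
0.582×0.829×(1−α)×952.9 = 253.56
(1−α) = 253.56/459.75 = 0.5515;  α = 0.4485.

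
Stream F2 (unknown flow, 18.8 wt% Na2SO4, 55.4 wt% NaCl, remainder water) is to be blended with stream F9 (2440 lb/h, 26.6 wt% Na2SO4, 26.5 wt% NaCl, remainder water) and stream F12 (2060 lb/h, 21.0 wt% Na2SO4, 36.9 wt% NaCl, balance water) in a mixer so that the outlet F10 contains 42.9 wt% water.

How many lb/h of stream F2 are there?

Let F2 be the unknown flow. Total out = 4500 + F2.
water balance: 2011.6 + 0.258·F2 = 0.429·(4500 + F2)
(0.258 − 0.429)·F2 = 0.429×4500 − 2011.6 = -81.12
F2 = -81.12 / -0.171 = 474.39 lb/h

474.4 lb/h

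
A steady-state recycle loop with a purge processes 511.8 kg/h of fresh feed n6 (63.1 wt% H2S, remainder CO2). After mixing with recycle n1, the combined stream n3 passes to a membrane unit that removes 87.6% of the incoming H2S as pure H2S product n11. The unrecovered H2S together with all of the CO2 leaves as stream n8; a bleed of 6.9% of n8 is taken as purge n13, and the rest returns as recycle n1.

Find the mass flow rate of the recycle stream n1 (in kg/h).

2590 kg/h

CO2 enters only via n6 and leaves only via the purge: 511.8×0.369 = 0.069×(CO2 in n8), and the membrane unit passes all CO2, so CO2 in n3 = CO2 in n8 = 2737 kg/h.
H2S in n3: m_A = 511.8×0.631 + (1−0.069)·(1−0.876)·m_A, so m_A = 322.95/0.8846 = 365.09 kg/h.
n8 = (1−0.876)×365.09 + 2737 = 2782.3 kg/h.
Recycle n1 = (1−0.069)×2782.3 = 2590.3 kg/h.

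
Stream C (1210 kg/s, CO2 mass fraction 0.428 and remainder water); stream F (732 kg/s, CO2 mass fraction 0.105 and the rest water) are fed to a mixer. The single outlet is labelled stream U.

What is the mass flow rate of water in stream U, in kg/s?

1347 kg/s

water out = water in = 1210×0.572 + 732×0.895 = 1347.3 kg/s.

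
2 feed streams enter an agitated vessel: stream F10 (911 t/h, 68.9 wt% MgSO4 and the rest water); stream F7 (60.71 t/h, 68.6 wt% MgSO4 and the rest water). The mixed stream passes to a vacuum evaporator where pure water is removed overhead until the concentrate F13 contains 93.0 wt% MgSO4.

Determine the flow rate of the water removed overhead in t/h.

MgSO4 entering = 911×0.689 + 60.71×0.686 = 669.33 t/h.
All MgSO4 reports to F13, so F13 = 669.33/0.930 = 719.71 t/h.
Total feed = 971.71 t/h; overhead = 971.71 − 719.71 = 252 t/h.

252 t/h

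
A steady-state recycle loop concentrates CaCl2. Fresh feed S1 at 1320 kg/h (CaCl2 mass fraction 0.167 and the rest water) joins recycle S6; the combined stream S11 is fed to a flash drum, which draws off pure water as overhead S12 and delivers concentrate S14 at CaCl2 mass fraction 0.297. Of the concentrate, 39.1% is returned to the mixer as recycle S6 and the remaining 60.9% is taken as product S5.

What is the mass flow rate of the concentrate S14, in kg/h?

Overall CaCl2 balance (none leaves overhead): CaCl2 in fresh feed = CaCl2 in product, i.e. 1320×0.167 = (1−0.391)·S14·0.297.
S14 = 220.44/(0.297×0.609) = 1218.8 kg/h.

1219 kg/h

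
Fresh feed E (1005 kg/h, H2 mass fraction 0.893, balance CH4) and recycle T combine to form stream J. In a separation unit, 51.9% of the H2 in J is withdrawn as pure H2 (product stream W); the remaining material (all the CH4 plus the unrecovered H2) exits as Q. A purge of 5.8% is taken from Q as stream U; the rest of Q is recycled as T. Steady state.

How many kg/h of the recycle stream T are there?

2490 kg/h

CH4 enters only via E and leaves only via the purge: 1005×0.107 = 0.058×(CH4 in Q), and the separation unit passes all CH4, so CH4 in J = CH4 in Q = 1854.1 kg/h.
H2 in J: m_A = 1005×0.893 + (1−0.058)·(1−0.519)·m_A, so m_A = 897.47/0.5469 = 1641 kg/h.
Q = (1−0.519)×1641 + 1854.1 = 2643.4 kg/h.
Recycle T = (1−0.058)×2643.4 = 2490.1 kg/h.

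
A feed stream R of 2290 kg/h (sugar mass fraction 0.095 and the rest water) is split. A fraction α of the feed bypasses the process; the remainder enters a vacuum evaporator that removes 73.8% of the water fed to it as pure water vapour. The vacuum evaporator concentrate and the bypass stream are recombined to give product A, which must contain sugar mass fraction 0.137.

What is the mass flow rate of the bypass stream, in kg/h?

1239 kg/h

All 2290×0.095 = 217.55 kg/h of sugar reaches A, so A = 217.55/0.137 = 1588 kg/h and vapour = 702.04 kg/h.
The evaporator receives (1−α)·2290 of feed at 0.905 water and removes 0.738 of that water:
0.738×0.905×(1−α)×2290 = 702.04
(1−α) = 702.04/1529.5 = 0.4590;  α = 0.5410.
Bypass flow = 0.5410×2290 = 1238.9 kg/h.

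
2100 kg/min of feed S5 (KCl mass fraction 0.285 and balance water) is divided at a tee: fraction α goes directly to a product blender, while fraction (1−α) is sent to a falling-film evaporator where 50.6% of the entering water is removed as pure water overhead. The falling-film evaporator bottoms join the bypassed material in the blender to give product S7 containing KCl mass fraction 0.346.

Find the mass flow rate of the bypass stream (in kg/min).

All 2100×0.285 = 598.5 kg/min of KCl reaches S7, so S7 = 598.5/0.346 = 1729.8 kg/min and vapour = 370.23 kg/min.
The evaporator receives (1−α)·2100 of feed at 0.715 water and removes 0.506 of that water:
0.506×0.715×(1−α)×2100 = 370.23
(1−α) = 370.23/759.76 = 0.4873;  α = 0.5127.
Bypass flow = 0.5127×2100 = 1076.7 kg/min.

1077 kg/min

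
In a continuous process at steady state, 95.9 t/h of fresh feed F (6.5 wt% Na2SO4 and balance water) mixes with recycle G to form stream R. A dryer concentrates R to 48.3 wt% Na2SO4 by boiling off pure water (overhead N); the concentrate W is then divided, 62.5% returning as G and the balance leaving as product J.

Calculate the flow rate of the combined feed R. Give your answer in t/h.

117.4 t/h

Overall Na2SO4 balance (none leaves overhead): Na2SO4 in fresh feed = Na2SO4 in product, i.e. 95.9×0.065 = (1−0.625)·W·0.483.
W = 6.2335/(0.483×0.375) = 34.415 t/h.
Recycle G = 0.625×34.415 = 21.51 t/h.
Combined feed R = 95.9 + 21.51 = 117.41 t/h.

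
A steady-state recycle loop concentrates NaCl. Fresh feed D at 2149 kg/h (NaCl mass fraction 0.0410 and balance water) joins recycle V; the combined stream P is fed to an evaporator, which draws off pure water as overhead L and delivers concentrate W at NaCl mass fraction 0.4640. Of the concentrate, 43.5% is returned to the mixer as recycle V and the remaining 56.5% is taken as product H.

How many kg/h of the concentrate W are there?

Overall NaCl balance (none leaves overhead): NaCl in fresh feed = NaCl in product, i.e. 2149×0.041 = (1−0.435)·W·0.464.
W = 88.109/(0.464×0.565) = 336.09 kg/h.

336.1 kg/h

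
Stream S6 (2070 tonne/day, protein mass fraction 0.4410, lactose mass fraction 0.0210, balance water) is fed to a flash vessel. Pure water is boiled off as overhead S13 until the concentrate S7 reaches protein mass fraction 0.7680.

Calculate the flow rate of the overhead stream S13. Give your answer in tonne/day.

881.4 tonne/day

protein is conserved: 2070×0.441 = 912.87 tonne/day all reports to the concentrate.
Concentrate = 912.87/(target fraction) = 1188.6 tonne/day.
Overhead = 2070 − 1188.6 = 881.37 tonne/day.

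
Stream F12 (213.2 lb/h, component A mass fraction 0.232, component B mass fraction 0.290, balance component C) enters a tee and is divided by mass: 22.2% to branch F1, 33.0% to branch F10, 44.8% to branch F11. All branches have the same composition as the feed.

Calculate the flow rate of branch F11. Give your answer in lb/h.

95.51 lb/h

Branch F11 flow = 0.448×213.2 = 95.514 lb/h.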